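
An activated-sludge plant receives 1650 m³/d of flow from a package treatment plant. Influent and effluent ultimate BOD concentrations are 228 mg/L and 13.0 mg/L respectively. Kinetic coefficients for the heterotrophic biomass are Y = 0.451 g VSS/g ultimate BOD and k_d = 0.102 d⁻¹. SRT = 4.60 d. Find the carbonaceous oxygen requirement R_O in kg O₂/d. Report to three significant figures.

The observed yield is Y_obs = Y/(1 + k_d·θ_c) = 0.451 / (1 + 0.102 × 4.60) = 0.451 / 1.469 = 0.3070 g VSS per g ultimate BOD removed.
Q·(S₀ − S) = 1650 × (228 − 13.0) × 10⁻³ = 354.8 kg/d removed.
Biomass synthesised: P_X = Y_obs × 354.8 = 108.9 kg VSS/d.
R_O = Q·ΔS − 1.42 P_X = 354.8 − 154.6 = 200.1 kg O₂/d.

R_O ≈ 200 kg O₂/d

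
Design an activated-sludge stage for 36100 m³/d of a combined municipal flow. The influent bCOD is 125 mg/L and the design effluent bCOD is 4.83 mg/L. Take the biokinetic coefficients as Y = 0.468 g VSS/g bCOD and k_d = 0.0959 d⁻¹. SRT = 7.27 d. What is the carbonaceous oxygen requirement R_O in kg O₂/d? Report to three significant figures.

R_O ≈ 2640 kg O₂/d

Correct the yield for decay: Y_obs = Y/(1 + k_d θ_c) = 0.468 / (1 + 0.0959 × 7.27) = 0.468 / 1.697 = 0.2757.
Mass of bCOD removed per day: Q(S₀ − S) = 36100 × 120.2 g/m³ = 4338 kg/d.
Biomass synthesised: P_X = Y_obs × 4338 = 1196 kg VSS/d.
Carbonaceous O₂ demand = substrate oxidised − cell-mass equivalent = 4338 − 1.42 × 1196 = 2639 kg O₂/d.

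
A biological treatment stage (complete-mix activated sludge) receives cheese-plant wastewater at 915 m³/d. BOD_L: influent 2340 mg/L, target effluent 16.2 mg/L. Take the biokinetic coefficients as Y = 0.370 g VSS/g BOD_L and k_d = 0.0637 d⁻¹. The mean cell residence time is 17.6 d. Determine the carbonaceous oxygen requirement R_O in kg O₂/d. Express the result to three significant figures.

R_O ≈ 1600 kg O₂/d

Correct the yield for decay: Y_obs = Y/(1 + k_d θ_c) = 0.370 / (1 + 0.0637 × 17.6) = 0.370 / 2.121 = 0.1744.
ΔS = 2340 − 16.2 = 2324 mg/L, so the substrate removal rate is 915 × 2324/1000 = 2126 kg BOD_L/d.
Biomass synthesised: P_X = Y_obs × 2126 = 370.9 kg VSS/d.
Carbonaceous O₂ demand = substrate oxidised − cell-mass equivalent = 2126 − 1.42 × 370.9 = 1600 kg O₂/d.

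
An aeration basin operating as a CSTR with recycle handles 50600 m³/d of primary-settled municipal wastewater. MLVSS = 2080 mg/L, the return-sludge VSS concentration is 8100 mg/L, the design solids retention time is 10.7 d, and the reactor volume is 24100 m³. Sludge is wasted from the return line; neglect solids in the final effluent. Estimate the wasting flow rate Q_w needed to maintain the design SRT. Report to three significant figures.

Q_w ≈ 578 m³/d

Wasting from the return line (neglecting effluent solids): Q_w = V·X / (θ_c·X_r) = 24100 × 2080 / (10.7 × 8100) = 578.4 m³/d.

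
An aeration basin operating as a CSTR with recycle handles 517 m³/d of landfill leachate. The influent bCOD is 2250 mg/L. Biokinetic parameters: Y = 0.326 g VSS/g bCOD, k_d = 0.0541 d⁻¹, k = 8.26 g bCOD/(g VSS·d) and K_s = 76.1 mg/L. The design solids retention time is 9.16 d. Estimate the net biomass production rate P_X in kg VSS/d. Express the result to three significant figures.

P_X ≈ 253 kg VSS/d

For a completely mixed reactor with recycle the Lawrence–McCarty relation gives S = K_s·(1 + k_d·θ_c) / [θ_c·(Y·k − k_d) − 1] = 76.1 × (1 + 0.0541 × 9.16) / [9.16 × (0.326 × 8.26 − 0.0541) − 1] = 113.8 / 23.17 = 4.912 mg/L.
Observed yield with endogenous decay: Y_obs = Y / (1 + k_d·θ_c) = 0.326 / (1 + 0.0541 × 9.16) = 0.326 / 1.496 = 0.2180 g VSS/g bCOD.
ΔS = 2250 − 4.91 = 2245 mg/L, so the substrate removal rate is 517 × 2245/1000 = 1161 kg bCOD/d.
So the net sludge growth is P_X = 0.2180 × 1161 = 253.0 kg VSS/d.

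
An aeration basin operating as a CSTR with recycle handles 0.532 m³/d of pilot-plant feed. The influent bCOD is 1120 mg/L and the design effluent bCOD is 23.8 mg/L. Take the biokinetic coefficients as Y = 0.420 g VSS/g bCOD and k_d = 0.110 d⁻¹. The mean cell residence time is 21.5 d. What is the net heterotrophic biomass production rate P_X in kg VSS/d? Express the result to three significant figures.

P_X ≈ 0.0728 kg VSS/d

Observed yield with endogenous decay: Y_obs = Y / (1 + k_d·θ_c) = 0.420 / (1 + 0.110 × 21.5) = 0.420 / 3.365 = 0.1248 g VSS/g bCOD.
Substrate removed = Q·(S₀ − S) = 0.532 m³/d × (1120 − 23.8) g/m³ = 5.83×10^2 g/d = 0.5832 kg/d.
So the net sludge growth is P_X = 0.1248 × 0.5832 = 0.07279 kg VSS/d.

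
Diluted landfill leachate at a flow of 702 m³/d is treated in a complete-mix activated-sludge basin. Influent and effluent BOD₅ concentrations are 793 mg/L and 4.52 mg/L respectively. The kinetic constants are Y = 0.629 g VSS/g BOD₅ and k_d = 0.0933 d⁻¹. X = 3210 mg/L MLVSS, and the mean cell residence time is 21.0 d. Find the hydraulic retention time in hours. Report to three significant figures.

From the SRT design equation V = Y Q (S₀−S) θ_c / [X (1 + k_d θ_c)] = 0.629 × 702 × (793 − 4.52) × 21.0 / [3210 × (1 + 0.0933 × 21.0)] = 7.31×10^6 / 9499 = 769.7 m³.
HRT = V/Q = 769.7 m³ / 702 m³·d⁻¹ = 1.096 d × 24 = 26.31 h.

τ ≈ 26.3 h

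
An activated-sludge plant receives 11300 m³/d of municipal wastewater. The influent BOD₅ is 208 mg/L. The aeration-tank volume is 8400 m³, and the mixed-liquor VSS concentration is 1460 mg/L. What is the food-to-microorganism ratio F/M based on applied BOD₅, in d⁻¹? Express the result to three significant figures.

F/M ≈ 0.192 d⁻¹

Food-to-microorganism ratio F/M = Q S₀ / (V X) = 11300 × 208 / (8400 × 1460) = 0.1917 d⁻¹.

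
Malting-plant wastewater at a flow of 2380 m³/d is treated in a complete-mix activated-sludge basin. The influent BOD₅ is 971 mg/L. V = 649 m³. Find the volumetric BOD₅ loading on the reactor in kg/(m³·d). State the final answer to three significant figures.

L_v ≈ 3.56 kg BOD₅/(m³·d)

L_v = Q S₀ / V = 2380 × 971 × 10⁻³ / 649.0 = 3.561 kg/(m³·d).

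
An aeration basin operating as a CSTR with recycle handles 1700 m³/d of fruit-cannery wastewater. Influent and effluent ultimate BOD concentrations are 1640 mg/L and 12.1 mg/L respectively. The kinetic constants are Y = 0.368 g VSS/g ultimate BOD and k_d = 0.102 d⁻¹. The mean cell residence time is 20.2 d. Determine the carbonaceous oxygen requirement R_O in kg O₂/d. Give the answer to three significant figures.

R_O ≈ 2290 kg O₂/d

The observed yield is Y_obs = Y/(1 + k_d·θ_c) = 0.368 / (1 + 0.102 × 20.2) = 0.368 / 3.060 = 0.1202 g VSS per g ultimate BOD removed.
Substrate removed = Q·(S₀ − S) = 1700 m³/d × (1640 − 12.1) g/m³ = 2.77×10^6 g/d = 2767 kg/d.
P_X = Y_obs·Q·(S₀ − S) = 0.1202 × 2767 = 332.8 kg VSS/d.
R_O = Q·(S₀ − S) − 1.42·P_X = 2767 − 1.42 × 332.8 = 2295 kg O₂/d.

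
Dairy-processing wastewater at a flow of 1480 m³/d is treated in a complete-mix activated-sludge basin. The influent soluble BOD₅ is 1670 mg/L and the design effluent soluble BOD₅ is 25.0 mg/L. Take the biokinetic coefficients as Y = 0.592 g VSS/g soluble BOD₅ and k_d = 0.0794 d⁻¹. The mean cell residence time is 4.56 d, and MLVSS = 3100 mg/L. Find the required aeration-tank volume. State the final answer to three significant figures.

Steady-state biomass mass balance: V·X·(1 + k_d·θ_c) = Y·Q·(S₀ − S)·θ_c, so V = 0.592 × 1480 × (1670 − 25.0) × 4.56 / [3100 × (1 + 0.0794 × 4.56)] = 6.57×10^6 / 4222 = 1557 m³.

V ≈ 1560 m³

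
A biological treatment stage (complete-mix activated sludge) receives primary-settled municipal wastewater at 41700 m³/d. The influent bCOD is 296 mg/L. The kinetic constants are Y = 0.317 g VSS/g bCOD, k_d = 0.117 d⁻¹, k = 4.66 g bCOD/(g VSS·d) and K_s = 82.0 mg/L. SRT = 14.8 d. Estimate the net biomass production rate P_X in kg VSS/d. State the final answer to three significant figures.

From the Monod/SRT balance for a CMAS, S = K_s·(1+k_d θ_c)/[θ_c·(Y k − k_d) − 1] = 82.0 × (1 + 0.117 × 14.8) / [14.8 × (0.317 × 4.66 − 0.117) − 1] = 224.0 / 19.13 = 11.71 mg/L.
Correct the yield for decay: Y_obs = Y/(1 + k_d θ_c) = 0.317 / (1 + 0.117 × 14.8) = 0.317 / 2.732 = 0.1160.
Substrate removed = Q·(S₀ − S) = 41700 m³/d × (296 − 11.7) g/m³ = 1.19×10^7 g/d = 11855 kg/d.
So the net sludge growth is P_X = 0.1160 × 11855 = 1376 kg VSS/d.

P_X ≈ 1380 kg VSS/d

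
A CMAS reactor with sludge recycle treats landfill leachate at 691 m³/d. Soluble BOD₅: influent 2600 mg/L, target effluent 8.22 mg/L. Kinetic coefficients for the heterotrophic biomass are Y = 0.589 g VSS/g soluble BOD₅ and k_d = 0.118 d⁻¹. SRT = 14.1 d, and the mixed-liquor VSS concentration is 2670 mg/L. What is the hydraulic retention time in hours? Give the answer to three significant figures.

Rearranging the biomass balance for a CMAS with decay, V = Y·Q·ΔS·θ_c / [X·(1+k_d θ_c)] = 0.589 × 691 × (2600 − 8.22) × 14.1 / [2670 × (1 + 0.118 × 14.1)] = 1.49×10^7 / 7112 = 2091 m³.
Hydraulic retention time τ = V/Q = 2091 / 691 = 3.026 d = 72.63 h.

τ ≈ 72.6 h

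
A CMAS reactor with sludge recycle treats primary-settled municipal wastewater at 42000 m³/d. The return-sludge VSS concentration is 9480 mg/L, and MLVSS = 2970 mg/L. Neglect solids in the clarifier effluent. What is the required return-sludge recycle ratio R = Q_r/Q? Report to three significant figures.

R ≈ 0.456

Mass balance around the secondary clarifier (neglecting effluent solids): R = X / (X_r − X) = 2970 / (9480 − 2970) = 0.4562.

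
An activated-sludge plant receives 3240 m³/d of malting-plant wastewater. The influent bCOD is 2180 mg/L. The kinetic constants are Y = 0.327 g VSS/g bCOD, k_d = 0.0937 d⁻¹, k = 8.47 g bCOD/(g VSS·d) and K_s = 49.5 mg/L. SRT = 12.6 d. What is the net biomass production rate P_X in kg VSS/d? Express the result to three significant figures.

From the Monod/SRT balance for a CMAS, S = K_s·(1+k_d θ_c)/[θ_c·(Y k − k_d) − 1] = 49.5 × (1 + 0.0937 × 12.6) / [12.6 × (0.327 × 8.47 − 0.0937) − 1] = 107.9 / 32.72 = 3.299 mg/L.
Observed yield with endogenous decay: Y_obs = Y / (1 + k_d·θ_c) = 0.327 / (1 + 0.0937 × 12.6) = 0.327 / 2.181 = 0.1500 g VSS/g bCOD.
Mass of bCOD removed per day: Q(S₀ − S) = 3240 × 2177 g/m³ = 7053 kg/d.
So the net sludge growth is P_X = 0.1500 × 7053 = 1058 kg VSS/d.

P_X ≈ 1060 kg VSS/d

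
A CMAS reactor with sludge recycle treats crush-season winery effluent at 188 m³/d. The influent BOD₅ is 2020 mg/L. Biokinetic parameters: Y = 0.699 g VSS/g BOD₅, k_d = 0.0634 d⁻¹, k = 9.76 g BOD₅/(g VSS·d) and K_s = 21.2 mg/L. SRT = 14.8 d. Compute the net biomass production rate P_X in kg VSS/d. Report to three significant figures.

P_X ≈ 137 kg VSS/d

For a completely mixed reactor with recycle the Lawrence–McCarty relation gives S = K_s·(1 + k_d·θ_c) / [θ_c·(Y·k − k_d) − 1] = 21.2 × (1 + 0.0634 × 14.8) / [14.8 × (0.699 × 9.76 − 0.0634) − 1] = 41.09 / 99.03 = 0.4149 mg/L.
The observed yield is Y_obs = Y/(1 + k_d·θ_c) = 0.699 / (1 + 0.0634 × 14.8) = 0.699 / 1.938 = 0.3606 g VSS per g BOD₅ removed.
Q·(S₀ − S) = 188 × (2020 − 0.415) × 10⁻³ = 379.7 kg/d removed.
P_X = Y_obs · Q(S₀ − S) = 0.3606 × 379.7 = 136.9 kg VSS/d.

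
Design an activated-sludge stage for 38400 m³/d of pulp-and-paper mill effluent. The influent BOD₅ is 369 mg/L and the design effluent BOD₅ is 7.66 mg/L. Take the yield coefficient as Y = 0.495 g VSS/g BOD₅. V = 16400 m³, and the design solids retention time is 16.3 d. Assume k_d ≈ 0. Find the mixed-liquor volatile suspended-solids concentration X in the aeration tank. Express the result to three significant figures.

From V·X = Y·Q·(S₀ − S)·θ_c (decay neglected): X = 0.495 × 38400 × (369 − 7.66) × 16.3 / 16400 = 6826 mg/L.

X ≈ 6830 mg/L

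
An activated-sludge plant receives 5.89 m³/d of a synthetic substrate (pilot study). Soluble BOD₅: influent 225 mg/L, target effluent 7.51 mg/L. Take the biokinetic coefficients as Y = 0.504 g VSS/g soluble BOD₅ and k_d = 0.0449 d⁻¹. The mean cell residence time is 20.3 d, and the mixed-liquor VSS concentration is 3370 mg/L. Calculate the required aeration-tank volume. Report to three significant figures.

V ≈ 2.03 m³

From the SRT design equation V = Y Q (S₀−S) θ_c / [X (1 + k_d θ_c)] = 0.504 × 5.89 × (225 − 7.51) × 20.3 / [3370 × (1 + 0.0449 × 20.3)] = 1.31×10^4 / 6442 = 2.035 m³.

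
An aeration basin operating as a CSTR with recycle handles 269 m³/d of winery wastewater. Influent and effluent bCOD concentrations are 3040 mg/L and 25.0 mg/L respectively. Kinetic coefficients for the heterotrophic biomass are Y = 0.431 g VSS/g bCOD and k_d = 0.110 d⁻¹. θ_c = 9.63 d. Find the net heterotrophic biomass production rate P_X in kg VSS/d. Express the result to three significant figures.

The observed yield is Y_obs = Y/(1 + k_d·θ_c) = 0.431 / (1 + 0.110 × 9.63) = 0.431 / 2.059 = 0.2093 g VSS per g bCOD removed.
Substrate removed = Q·(S₀ − S) = 269 m³/d × (3040 − 25.0) g/m³ = 8.11×10^5 g/d = 811.0 kg/d.
Biomass produced: P_X = Y_obs·Q·ΔS = 0.2093 × 811.0 ≈ 169.7 kg VSS/d.

P_X ≈ 170 kg VSS/d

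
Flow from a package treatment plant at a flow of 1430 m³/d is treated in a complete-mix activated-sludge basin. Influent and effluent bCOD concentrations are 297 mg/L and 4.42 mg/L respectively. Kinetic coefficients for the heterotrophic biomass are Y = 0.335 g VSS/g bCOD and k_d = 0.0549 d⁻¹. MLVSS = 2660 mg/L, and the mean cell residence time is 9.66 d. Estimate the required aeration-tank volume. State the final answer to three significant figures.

Steady-state biomass mass balance: V·X·(1 + k_d·θ_c) = Y·Q·(S₀ − S)·θ_c, so V = 0.335 × 1430 × (297 − 4.42) × 9.66 / [2660 × (1 + 0.0549 × 9.66)] = 1.35×10^6 / 4071 = 332.6 m³.

V ≈ 333 m³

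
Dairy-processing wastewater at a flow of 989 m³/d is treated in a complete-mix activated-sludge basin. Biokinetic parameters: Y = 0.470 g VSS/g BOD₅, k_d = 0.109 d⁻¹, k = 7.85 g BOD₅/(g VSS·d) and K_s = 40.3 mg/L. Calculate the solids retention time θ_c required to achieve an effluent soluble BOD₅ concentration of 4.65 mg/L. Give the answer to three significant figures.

θ_c ≈ 3.67 d

From 1/θ_c = Y·k·S/(K_s + S) − k_d: Y·k·S/(K_s+S) = 0.470 × 7.85 × 4.65 / (40.3 + 4.65) = 0.3817 d⁻¹.
1/θ_c = 0.3817 − 0.109 = 0.2727 d⁻¹, so θ_c = 3.667 d.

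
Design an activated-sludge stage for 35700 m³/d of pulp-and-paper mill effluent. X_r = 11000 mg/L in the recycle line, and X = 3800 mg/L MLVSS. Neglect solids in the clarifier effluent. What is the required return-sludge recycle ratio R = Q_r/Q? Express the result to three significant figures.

R ≈ 0.528

Mass balance around the secondary clarifier (neglecting effluent solids): R = X / (X_r − X) = 3800 / (11000 − 3800) = 0.5278.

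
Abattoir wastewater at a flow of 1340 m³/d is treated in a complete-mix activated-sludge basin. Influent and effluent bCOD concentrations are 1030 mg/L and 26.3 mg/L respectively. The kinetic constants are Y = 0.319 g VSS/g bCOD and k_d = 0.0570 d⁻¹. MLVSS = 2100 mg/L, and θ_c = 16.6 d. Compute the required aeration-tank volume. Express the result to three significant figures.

V ≈ 1740 m³

From the SRT design equation V = Y Q (S₀−S) θ_c / [X (1 + k_d θ_c)] = 0.319 × 1340 × (1030 − 26.3) × 16.6 / [2100 × (1 + 0.0570 × 16.6)] = 7.12×10^6 / 4087 = 1743 m³.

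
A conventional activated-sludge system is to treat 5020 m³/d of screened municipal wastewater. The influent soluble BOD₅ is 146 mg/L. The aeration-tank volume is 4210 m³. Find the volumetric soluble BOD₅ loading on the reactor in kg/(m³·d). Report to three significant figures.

L_v ≈ 0.174 kg soluble BOD₅/(m³·d)

L_v = Q S₀ / V = 5020 × 146 × 10⁻³ / 4210 = 0.1741 kg/(m³·d).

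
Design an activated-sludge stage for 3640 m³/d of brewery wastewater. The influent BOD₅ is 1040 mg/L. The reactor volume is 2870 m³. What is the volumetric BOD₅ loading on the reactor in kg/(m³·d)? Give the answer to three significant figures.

L_v ≈ 1.32 kg BOD₅/(m³·d)

L_v = Q S₀ / V = 3640 × 1040 × 10⁻³ / 2870 = 1.319 kg/(m³·d).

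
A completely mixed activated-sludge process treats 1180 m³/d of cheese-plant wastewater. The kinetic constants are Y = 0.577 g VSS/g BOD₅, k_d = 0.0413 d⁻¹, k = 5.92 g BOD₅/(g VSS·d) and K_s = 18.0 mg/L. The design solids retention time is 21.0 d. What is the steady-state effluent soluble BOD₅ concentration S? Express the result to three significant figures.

For a completely mixed reactor with recycle the Lawrence–McCarty relation gives S = K_s·(1 + k_d·θ_c) / [θ_c·(Y·k − k_d) − 1] = 18.0 × (1 + 0.0413 × 21.0) / [21.0 × (0.577 × 5.92 − 0.0413) − 1] = 33.61 / 69.87 = 0.4811 mg/L.

S ≈ 0.481 mg/L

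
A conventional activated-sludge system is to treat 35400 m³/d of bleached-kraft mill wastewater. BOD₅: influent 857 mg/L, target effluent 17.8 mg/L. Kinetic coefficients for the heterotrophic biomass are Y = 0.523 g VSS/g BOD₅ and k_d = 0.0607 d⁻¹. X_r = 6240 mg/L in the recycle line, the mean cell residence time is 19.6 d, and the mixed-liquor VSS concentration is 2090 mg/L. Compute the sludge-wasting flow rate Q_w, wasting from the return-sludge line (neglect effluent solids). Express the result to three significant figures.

Q_w ≈ 1140 m³/d

Rearranging the biomass balance for a CMAS with decay, V = Y·Q·ΔS·θ_c / [X·(1+k_d θ_c)] = 0.523 × 35400 × (857 − 17.8) × 19.6 / [2090 × (1 + 0.0607 × 19.6)] = 3.05×10^8 / 4577 = 66541 m³.
Q_w = (V·X)/(θ_c X_r) = 66541 × 2090 / (19.6 × 6240) = 1137 m³/d.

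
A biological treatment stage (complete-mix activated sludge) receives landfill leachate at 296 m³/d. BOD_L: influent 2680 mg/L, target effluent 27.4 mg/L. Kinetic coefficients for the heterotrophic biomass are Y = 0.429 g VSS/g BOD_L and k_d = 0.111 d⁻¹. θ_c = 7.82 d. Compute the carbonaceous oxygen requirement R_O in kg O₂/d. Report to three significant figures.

Observed yield with endogenous decay: Y_obs = Y / (1 + k_d·θ_c) = 0.429 / (1 + 0.111 × 7.82) = 0.429 / 1.868 = 0.2297 g VSS/g BOD_L.
Substrate removed = Q·(S₀ − S) = 296 m³/d × (2680 − 27.4) g/m³ = 7.85×10^5 g/d = 785.2 kg/d.
Biomass synthesised: P_X = Y_obs × 785.2 = 180.3 kg VSS/d.
R_O = Q·ΔS − 1.42 P_X = 785.2 − 256.1 = 529.1 kg O₂/d.

R_O ≈ 529 kg O₂/d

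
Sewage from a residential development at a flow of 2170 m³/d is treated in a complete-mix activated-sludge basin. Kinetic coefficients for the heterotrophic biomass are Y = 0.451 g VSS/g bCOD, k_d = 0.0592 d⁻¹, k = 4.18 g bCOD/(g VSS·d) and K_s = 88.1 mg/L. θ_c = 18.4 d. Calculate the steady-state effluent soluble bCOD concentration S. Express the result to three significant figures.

From the Monod/SRT balance for a CMAS, S = K_s·(1+k_d θ_c)/[θ_c·(Y k − k_d) − 1] = 88.1 × (1 + 0.0592 × 18.4) / [18.4 × (0.451 × 4.18 − 0.0592) − 1] = 184.1 / 32.60 = 5.647 mg/L.

S ≈ 5.65 mg/L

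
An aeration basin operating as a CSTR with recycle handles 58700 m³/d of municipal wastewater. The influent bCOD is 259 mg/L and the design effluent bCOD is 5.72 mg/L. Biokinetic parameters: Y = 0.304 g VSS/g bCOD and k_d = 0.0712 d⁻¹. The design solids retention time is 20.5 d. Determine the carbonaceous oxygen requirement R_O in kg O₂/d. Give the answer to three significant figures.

R_O ≈ 12300 kg O₂/d

The observed yield is Y_obs = Y/(1 + k_d·θ_c) = 0.304 / (1 + 0.0712 × 20.5) = 0.304 / 2.460 = 0.1236 g VSS per g bCOD removed.
ΔS = 259 − 5.72 = 253.3 mg/L, so the substrate removal rate is 58700 × 253.3/1000 = 14868 kg bCOD/d.
Biomass synthesised: P_X = Y_obs × 14868 = 1838 kg VSS/d.
R_O = Q·ΔS − 1.42 P_X = 14868 − 2609 = 12258 kg O₂/d.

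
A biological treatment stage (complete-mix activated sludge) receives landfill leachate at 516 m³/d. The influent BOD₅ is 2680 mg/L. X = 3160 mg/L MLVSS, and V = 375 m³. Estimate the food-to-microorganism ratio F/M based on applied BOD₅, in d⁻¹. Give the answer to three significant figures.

F/M = applied load / biomass = Q·S₀/(V·X) = 516 × 2680 / (375.0 × 3160) = 1.167 d⁻¹.

F/M ≈ 1.17 d⁻¹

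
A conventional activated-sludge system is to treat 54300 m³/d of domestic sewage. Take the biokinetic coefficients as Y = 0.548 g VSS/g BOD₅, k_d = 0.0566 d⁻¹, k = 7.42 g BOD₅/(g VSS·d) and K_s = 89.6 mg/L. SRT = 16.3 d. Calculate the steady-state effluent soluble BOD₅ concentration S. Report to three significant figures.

S ≈ 2.68 mg/L

Effluent substrate depends only on kinetics and SRT: S = K_s(1 + k_d θ_c) / [θ_c(Yk − k_d) − 1] = 89.6 × (1 + 0.0566 × 16.3) / [16.3 × (0.548 × 7.42 − 0.0566) − 1] = 172.3 / 64.36 = 2.677 mg/L.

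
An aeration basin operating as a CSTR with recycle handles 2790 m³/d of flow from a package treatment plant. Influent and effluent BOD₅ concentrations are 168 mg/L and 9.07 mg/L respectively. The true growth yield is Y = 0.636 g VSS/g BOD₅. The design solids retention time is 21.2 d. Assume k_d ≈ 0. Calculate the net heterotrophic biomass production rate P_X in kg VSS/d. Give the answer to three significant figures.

P_X ≈ 282 kg VSS/d

With endogenous decay neglected, the observed yield equals the true yield: Y_obs = Y = 0.636 g VSS/g BOD₅.
Mass of BOD₅ removed per day: Q(S₀ − S) = 2790 × 158.9 g/m³ = 443.4 kg/d.
Net biomass production P_X = Y_obs × Q·(S₀ − S) = 0.6360 × 443.4 = 282.0 kg VSS/d.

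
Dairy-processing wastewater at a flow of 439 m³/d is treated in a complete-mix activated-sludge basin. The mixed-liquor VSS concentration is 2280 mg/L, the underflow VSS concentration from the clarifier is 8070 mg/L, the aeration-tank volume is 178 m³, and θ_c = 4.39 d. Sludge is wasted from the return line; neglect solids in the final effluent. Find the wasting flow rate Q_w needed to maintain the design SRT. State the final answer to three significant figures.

Q_w ≈ 11.5 m³/d

θ_c = V·X/(Q_w·X_r) when wasting from the recycle, so Q_w = V·X/(θ_c·X_r) = 178.0 × 2280 / (4.39 × 8070) = 11.46 m³/d.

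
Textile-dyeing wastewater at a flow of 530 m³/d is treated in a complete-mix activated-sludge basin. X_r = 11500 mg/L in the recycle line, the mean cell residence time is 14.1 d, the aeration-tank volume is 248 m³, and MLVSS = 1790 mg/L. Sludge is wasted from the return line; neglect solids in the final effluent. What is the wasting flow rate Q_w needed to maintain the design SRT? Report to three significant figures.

Q_w = (V·X)/(θ_c X_r) = 248.0 × 1790 / (14.1 × 11500) = 2.738 m³/d.

Q_w ≈ 2.74 m³/d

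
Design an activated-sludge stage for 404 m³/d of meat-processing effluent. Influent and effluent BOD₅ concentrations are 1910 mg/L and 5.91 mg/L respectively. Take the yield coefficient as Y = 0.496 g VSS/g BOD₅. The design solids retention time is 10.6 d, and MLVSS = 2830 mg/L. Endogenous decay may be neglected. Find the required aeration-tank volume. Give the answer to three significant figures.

V·X = Y·Q·ΔS·θ_c gives V = 0.496 × 404 × (1910 − 5.91) × 10.6 / 2830 = 1429 m³.

V ≈ 1430 m³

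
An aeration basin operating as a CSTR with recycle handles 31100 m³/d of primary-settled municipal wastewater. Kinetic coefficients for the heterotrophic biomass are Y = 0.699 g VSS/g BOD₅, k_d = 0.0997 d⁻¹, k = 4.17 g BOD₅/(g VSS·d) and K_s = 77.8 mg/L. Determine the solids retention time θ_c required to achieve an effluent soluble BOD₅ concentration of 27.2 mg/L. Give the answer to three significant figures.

Specific growth rate at S = 27.2 mg/L: μ = YkS/(K_s+S) = 0.699·4.17·27.2/(77.8+27.2) = 0.7551 d⁻¹.
1/θ_c = 0.7551 − 0.0997 = 0.6554 d⁻¹, so θ_c = 1.526 d.

θ_c ≈ 1.53 d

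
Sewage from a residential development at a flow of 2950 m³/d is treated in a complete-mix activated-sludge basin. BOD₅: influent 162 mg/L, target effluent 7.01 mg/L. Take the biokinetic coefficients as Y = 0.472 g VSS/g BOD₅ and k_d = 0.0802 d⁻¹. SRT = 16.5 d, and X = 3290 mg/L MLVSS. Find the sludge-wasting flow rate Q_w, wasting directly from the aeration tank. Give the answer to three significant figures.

Q_w ≈ 28.2 m³/d

From the SRT design equation V = Y Q (S₀−S) θ_c / [X (1 + k_d θ_c)] = 0.472 × 2950 × (162 − 7.01) × 16.5 / [3290 × (1 + 0.0802 × 16.5)] = 3.56×10^6 / 7644 = 465.9 m³.
With mixed-liquor wasting, θ_c = V/Q_w, so Q_w = V/θ_c = 465.9/16.5 = 28.23 m³/d.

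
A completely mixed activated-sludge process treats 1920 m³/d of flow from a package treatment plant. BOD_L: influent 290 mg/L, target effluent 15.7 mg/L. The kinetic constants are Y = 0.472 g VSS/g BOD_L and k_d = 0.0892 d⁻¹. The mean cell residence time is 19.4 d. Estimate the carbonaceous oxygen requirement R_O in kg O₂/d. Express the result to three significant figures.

R_O ≈ 397 kg O₂/d

The observed yield is Y_obs = Y/(1 + k_d·θ_c) = 0.472 / (1 + 0.0892 × 19.4) = 0.472 / 2.730 = 0.1729 g VSS per g BOD_L removed.
Mass of BOD_L removed per day: Q(S₀ − S) = 1920 × 274.3 g/m³ = 526.7 kg/d.
Biomass synthesised: P_X = Y_obs × 526.7 = 91.04 kg VSS/d.
R_O = Q·(S₀ − S) − 1.42·P_X = 526.7 − 1.42 × 91.04 = 397.4 kg O₂/d.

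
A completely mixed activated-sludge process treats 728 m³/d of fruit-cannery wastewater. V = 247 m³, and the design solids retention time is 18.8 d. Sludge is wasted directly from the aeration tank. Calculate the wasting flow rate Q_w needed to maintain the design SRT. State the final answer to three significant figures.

For wasting at MLVSS concentration, Q_w = V/θ_c = 247.0/18.8 = 13.14 m³/d.

Q_w ≈ 13.1 m³/d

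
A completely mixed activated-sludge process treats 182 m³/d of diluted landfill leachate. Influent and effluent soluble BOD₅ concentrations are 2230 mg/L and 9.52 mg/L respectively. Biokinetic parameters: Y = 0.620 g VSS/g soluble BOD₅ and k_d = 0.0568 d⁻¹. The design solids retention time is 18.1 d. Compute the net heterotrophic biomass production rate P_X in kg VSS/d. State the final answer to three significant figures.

Correct the yield for decay: Y_obs = Y/(1 + k_d θ_c) = 0.620 / (1 + 0.0568 × 18.1) = 0.620 / 2.028 = 0.3057.
ΔS = 2230 − 9.52 = 2220 mg/L, so the substrate removal rate is 182 × 2220/1000 = 404.1 kg soluble BOD₅/d.
P_X = Y_obs · Q(S₀ − S) = 0.3057 × 404.1 = 123.5 kg VSS/d.

P_X ≈ 124 kg VSS/d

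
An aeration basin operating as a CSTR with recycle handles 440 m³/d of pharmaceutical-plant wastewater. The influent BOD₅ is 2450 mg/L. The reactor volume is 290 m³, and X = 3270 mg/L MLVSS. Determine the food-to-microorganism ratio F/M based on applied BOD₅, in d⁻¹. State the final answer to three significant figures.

F/M = Q·S₀ / (V·X) = 440 × 2450 / (290.0 × 3270) = 1.137 g BOD₅·(g VSS·d)⁻¹.

F/M ≈ 1.14 d⁻¹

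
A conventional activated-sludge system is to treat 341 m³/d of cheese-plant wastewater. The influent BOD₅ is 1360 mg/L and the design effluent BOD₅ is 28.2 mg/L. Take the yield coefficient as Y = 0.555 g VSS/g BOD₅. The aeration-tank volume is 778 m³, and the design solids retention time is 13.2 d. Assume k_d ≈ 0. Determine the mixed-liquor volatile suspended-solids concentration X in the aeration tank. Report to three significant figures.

Without decay, X = Y Q (S₀−S) θ_c / V = 0.555 × 341 × (1360 − 28.2) × 13.2 / 778 = 4276 mg/L.

X ≈ 4280 mg/L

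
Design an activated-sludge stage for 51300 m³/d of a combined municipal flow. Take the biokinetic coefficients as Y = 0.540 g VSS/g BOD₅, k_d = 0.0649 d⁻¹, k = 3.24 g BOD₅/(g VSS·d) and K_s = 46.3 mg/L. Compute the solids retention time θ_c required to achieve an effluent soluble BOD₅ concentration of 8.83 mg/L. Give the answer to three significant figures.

Specific growth rate at S = 8.83 mg/L: μ = YkS/(K_s+S) = 0.540·3.24·8.83/(46.3+8.83) = 0.2802 d⁻¹.
1/θ_c = 0.2802 − 0.0649 = 0.2153 d⁻¹, so θ_c = 4.644 d.

θ_c ≈ 4.64 d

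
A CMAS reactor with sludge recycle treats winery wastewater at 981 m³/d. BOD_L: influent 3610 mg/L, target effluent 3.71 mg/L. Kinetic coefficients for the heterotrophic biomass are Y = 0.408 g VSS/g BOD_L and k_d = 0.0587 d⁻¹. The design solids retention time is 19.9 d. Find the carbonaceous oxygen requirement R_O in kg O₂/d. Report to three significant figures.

The observed yield is Y_obs = Y/(1 + k_d·θ_c) = 0.408 / (1 + 0.0587 × 19.9) = 0.408 / 2.168 = 0.1882 g VSS per g BOD_L removed.
Q·(S₀ − S) = 981 × (3610 − 3.71) × 10⁻³ = 3538 kg/d removed.
Net sludge production P_X = 0.1882 × 3538 = 665.7 kg VSS/d.
R_O = Q·(S₀ − S) − 1.42·P_X = 3538 − 1.42 × 665.7 = 2592 kg O₂/d.

R_O ≈ 2590 kg O₂/d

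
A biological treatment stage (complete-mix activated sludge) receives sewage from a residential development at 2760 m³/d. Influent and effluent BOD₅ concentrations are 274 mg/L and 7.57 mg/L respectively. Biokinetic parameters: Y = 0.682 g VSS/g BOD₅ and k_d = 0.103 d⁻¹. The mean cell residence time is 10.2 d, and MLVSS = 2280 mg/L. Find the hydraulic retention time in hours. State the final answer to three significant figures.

From the SRT design equation V = Y Q (S₀−S) θ_c / [X (1 + k_d θ_c)] = 0.682 × 2760 × (274 − 7.57) × 10.2 / [2280 × (1 + 0.103 × 10.2)] = 5.12×10^6 / 4675 = 1094 m³.
τ = V/Q = 1094/2760 = 0.3964 d, or 9.514 h.

τ ≈ 9.51 h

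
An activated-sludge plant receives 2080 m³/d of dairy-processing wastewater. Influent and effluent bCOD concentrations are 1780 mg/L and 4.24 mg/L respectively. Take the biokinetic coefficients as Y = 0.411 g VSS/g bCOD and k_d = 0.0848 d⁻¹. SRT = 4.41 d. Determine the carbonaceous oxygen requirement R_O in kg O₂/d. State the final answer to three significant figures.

R_O ≈ 2120 kg O₂/d

Observed yield with endogenous decay: Y_obs = Y / (1 + k_d·θ_c) = 0.411 / (1 + 0.0848 × 4.41) = 0.411 / 1.374 = 0.2991 g VSS/g bCOD.
Substrate removed = Q·(S₀ − S) = 2080 m³/d × (1780 − 4.24) g/m³ = 3.69×10^6 g/d = 3694 kg/d.
P_X = Y_obs·Q·(S₀ − S) = 0.2991 × 3694 = 1105 kg VSS/d.
R_O = Q·(S₀ − S) − 1.42·P_X = 3694 − 1.42 × 1105 = 2125 kg O₂/d.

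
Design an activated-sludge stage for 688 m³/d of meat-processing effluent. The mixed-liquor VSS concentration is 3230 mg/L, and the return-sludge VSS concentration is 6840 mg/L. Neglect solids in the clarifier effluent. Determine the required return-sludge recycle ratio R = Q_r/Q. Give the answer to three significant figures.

R ≈ 0.895

R = Q_r/Q = X/(X_r − X) = 3230 / (6840 − 3230) = 0.8947.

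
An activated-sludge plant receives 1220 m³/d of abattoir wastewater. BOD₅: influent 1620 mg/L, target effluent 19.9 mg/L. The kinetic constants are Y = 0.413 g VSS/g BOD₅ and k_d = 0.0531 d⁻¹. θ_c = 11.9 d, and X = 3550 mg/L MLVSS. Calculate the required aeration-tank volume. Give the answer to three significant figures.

Rearranging the biomass balance for a CMAS with decay, V = Y·Q·ΔS·θ_c / [X·(1+k_d θ_c)] = 0.413 × 1220 × (1620 − 19.9) × 11.9 / [3550 × (1 + 0.0531 × 11.9)] = 9.59×10^6 / 5793 = 1656 m³.

V ≈ 1660 m³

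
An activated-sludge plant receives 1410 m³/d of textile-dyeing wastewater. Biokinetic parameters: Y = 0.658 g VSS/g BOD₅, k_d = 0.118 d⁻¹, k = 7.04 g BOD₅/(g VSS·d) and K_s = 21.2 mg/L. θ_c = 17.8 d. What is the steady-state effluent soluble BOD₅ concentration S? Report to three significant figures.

S ≈ 0.828 mg/L

From the Monod/SRT balance for a CMAS, S = K_s·(1+k_d θ_c)/[θ_c·(Y k − k_d) − 1] = 21.2 × (1 + 0.118 × 17.8) / [17.8 × (0.658 × 7.04 − 0.118) − 1] = 65.73 / 79.35 = 0.8283 mg/L.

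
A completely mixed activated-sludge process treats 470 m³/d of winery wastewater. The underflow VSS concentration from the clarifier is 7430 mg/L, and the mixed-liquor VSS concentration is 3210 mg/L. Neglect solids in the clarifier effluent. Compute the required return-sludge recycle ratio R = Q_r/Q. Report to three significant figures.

R = Q_r/Q = X/(X_r − X) = 3210 / (7430 − 3210) = 0.7607.

R ≈ 0.761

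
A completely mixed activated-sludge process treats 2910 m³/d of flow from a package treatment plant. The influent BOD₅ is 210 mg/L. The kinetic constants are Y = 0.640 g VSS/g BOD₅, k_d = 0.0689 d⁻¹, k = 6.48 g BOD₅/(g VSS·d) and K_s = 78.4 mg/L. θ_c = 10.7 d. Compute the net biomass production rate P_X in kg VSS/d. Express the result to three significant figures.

From the Monod/SRT balance for a CMAS, S = K_s·(1+k_d θ_c)/[θ_c·(Y k − k_d) − 1] = 78.4 × (1 + 0.0689 × 10.7) / [10.7 × (0.640 × 6.48 − 0.0689) − 1] = 136.2 / 42.64 = 3.194 mg/L.
The observed yield is Y_obs = Y/(1 + k_d·θ_c) = 0.640 / (1 + 0.0689 × 10.7) = 0.640 / 1.737 = 0.3684 g VSS per g BOD₅ removed.
ΔS = 210 − 3.19 = 206.8 mg/L, so the substrate removal rate is 2910 × 206.8/1000 = 601.8 kg BOD₅/d.
Biomass produced: P_X = Y_obs·Q·ΔS = 0.3684 × 601.8 ≈ 221.7 kg VSS/d.

P_X ≈ 222 kg VSS/d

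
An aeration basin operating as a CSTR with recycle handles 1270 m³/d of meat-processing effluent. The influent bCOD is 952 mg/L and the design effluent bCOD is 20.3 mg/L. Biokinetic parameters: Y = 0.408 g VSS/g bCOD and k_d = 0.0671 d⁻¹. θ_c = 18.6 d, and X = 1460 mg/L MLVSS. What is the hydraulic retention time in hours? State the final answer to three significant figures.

τ ≈ 51.7 h

Rearranging the biomass balance for a CMAS with decay, V = Y·Q·ΔS·θ_c / [X·(1+k_d θ_c)] = 0.408 × 1270 × (952 − 20.3) × 18.6 / [1460 × (1 + 0.0671 × 18.6)] = 8.98×10^6 / 3282 = 2736 m³.
HRT = V/Q = 2736 m³ / 1270 m³·d⁻¹ = 2.154 d × 24 = 51.70 h.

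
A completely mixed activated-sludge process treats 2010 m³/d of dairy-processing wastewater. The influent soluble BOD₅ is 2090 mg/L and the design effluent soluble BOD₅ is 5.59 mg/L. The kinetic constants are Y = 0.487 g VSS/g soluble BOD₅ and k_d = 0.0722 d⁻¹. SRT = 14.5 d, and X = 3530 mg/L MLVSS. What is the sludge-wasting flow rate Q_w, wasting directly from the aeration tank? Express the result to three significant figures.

Q_w ≈ 282 m³/d

From the SRT design equation V = Y Q (S₀−S) θ_c / [X (1 + k_d θ_c)] = 0.487 × 2010 × (2090 − 5.59) × 14.5 / [3530 × (1 + 0.0722 × 14.5)] = 2.96×10^7 / 7226 = 4095 m³.
Wasting from the aeration tank: Q_w = V / θ_c = 4095 / 14.5 = 282.4 m³/d.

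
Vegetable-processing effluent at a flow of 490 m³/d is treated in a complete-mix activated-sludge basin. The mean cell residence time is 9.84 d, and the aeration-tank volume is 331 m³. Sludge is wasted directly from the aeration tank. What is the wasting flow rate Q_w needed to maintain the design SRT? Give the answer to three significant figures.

Q_w ≈ 33.6 m³/d

For wasting at MLVSS concentration, Q_w = V/θ_c = 331.0/9.84 = 33.64 m³/d.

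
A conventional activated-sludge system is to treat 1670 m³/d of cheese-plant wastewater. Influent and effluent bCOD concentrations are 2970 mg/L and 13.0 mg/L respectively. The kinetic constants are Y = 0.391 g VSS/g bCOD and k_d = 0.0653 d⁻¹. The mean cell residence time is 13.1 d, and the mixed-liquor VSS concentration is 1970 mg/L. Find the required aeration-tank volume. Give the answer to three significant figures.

V ≈ 6920 m³

From the SRT design equation V = Y Q (S₀−S) θ_c / [X (1 + k_d θ_c)] = 0.391 × 1670 × (2970 − 13.0) × 13.1 / [1970 × (1 + 0.0653 × 13.1)] = 2.53×10^7 / 3655 = 6920 m³.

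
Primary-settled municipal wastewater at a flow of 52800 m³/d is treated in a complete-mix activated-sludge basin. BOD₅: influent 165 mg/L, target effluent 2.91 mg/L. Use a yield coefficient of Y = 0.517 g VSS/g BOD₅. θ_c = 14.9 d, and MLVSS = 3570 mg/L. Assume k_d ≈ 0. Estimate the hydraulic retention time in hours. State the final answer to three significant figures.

τ ≈ 8.39 h

With k_d = 0 the design equation reduces to V = Y Q (S₀−S) θ_c / X = 0.517 × 52800 × (165 − 2.91) × 14.9 / 3570 = 18467 m³.
τ = V/Q = 18467/52800 = 0.3498 d, or 8.394 h.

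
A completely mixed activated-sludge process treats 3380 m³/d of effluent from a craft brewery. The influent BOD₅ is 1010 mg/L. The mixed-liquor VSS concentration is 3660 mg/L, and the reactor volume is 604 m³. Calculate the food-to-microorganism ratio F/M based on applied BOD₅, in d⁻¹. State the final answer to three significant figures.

F/M = applied load / biomass = Q·S₀/(V·X) = 3380 × 1010 / (604.0 × 3660) = 1.544 d⁻¹.

F/M ≈ 1.54 d⁻¹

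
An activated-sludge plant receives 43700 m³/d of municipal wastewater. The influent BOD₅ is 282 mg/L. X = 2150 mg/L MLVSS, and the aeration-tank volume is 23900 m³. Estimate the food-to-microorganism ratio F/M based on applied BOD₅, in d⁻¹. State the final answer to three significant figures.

F/M = applied load / biomass = Q·S₀/(V·X) = 43700 × 282 / (23900 × 2150) = 0.2398 d⁻¹.

F/M ≈ 0.240 d⁻¹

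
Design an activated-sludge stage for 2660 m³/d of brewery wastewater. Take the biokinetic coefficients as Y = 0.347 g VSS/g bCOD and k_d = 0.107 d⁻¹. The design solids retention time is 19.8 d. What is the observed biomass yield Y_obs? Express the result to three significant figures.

The observed yield is Y_obs = Y/(1 + k_d·θ_c) = 0.347 / (1 + 0.107 × 19.8) = 0.347 / 3.119 = 0.1113 g VSS per g bCOD removed.

Y_obs ≈ 0.111 g VSS/g bCOD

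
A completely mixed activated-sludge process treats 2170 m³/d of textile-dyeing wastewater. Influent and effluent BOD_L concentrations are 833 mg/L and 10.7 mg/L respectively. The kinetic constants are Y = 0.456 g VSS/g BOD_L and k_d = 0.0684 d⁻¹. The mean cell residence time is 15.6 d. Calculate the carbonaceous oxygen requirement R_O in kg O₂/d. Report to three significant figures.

R_O ≈ 1230 kg O₂/d

The observed yield is Y_obs = Y/(1 + k_d·θ_c) = 0.456 / (1 + 0.0684 × 15.6) = 0.456 / 2.067 = 0.2206 g VSS per g BOD_L removed.
Mass of BOD_L removed per day: Q(S₀ − S) = 2170 × 822.3 g/m³ = 1784 kg/d.
P_X = Y_obs·Q·(S₀ − S) = 0.2206 × 1784 = 393.6 kg VSS/d.
Carbonaceous O₂ demand = substrate oxidised − cell-mass equivalent = 1784 − 1.42 × 393.6 = 1225 kg O₂/d.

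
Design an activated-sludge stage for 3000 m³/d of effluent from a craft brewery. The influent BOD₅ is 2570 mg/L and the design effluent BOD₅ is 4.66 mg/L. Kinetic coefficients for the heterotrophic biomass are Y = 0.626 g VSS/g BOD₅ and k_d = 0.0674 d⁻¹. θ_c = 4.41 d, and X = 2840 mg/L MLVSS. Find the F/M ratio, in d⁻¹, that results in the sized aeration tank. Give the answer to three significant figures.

F/M ≈ 0.471 d⁻¹

Steady-state biomass mass balance: V·X·(1 + k_d·θ_c) = Y·Q·(S₀ − S)·θ_c, so V = 0.626 × 3000 × (2570 − 4.66) × 4.41 / [2840 × (1 + 0.0674 × 4.41)] = 2.12×10^7 / 3684 = 5767 m³.
F/M = applied load / biomass = Q·S₀/(V·X) = 3000 × 2570 / (5767 × 2840) = 0.4708 d⁻¹.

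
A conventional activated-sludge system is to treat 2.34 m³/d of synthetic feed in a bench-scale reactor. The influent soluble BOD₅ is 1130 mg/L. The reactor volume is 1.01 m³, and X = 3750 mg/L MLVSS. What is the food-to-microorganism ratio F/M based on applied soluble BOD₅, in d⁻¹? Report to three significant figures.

F/M = applied load / biomass = Q·S₀/(V·X) = 2.34 × 1130 / (1.010 × 3750) = 0.6981 d⁻¹.

F/M ≈ 0.698 d⁻¹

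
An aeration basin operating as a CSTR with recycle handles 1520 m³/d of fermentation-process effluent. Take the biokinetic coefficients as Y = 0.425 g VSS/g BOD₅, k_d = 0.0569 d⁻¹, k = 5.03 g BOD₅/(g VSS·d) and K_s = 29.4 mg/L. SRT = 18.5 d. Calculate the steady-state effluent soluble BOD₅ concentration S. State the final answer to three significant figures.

S ≈ 1.61 mg/L

From the Monod/SRT balance for a CMAS, S = K_s·(1+k_d θ_c)/[θ_c·(Y k − k_d) − 1] = 29.4 × (1 + 0.0569 × 18.5) / [18.5 × (0.425 × 5.03 − 0.0569) − 1] = 60.35 / 37.50 = 1.609 mg/L.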